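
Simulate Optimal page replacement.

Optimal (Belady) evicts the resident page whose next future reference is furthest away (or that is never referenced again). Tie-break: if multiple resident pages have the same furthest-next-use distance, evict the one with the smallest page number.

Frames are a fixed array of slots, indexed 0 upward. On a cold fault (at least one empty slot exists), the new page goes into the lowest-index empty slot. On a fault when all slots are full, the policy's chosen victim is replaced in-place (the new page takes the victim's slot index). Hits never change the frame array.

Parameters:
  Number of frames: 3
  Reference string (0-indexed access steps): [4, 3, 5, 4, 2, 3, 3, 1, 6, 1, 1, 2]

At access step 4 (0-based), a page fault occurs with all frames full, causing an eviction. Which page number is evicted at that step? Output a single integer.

Answer: 4

Derivation:
Step 0: ref 4 -> FAULT, frames=[4,-,-]
Step 1: ref 3 -> FAULT, frames=[4,3,-]
Step 2: ref 5 -> FAULT, frames=[4,3,5]
Step 3: ref 4 -> HIT, frames=[4,3,5]
Step 4: ref 2 -> FAULT, evict 4, frames=[2,3,5]
At step 4: evicted page 4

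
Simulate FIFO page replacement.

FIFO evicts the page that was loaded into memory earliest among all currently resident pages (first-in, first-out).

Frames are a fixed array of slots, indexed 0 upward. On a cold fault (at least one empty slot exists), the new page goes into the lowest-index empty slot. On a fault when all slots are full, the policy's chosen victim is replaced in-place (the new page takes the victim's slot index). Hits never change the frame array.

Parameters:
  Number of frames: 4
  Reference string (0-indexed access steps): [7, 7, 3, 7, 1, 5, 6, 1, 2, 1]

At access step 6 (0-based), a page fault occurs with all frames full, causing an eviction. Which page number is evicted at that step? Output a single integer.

Answer: 7

Derivation:
Step 0: ref 7 -> FAULT, frames=[7,-,-,-]
Step 1: ref 7 -> HIT, frames=[7,-,-,-]
Step 2: ref 3 -> FAULT, frames=[7,3,-,-]
Step 3: ref 7 -> HIT, frames=[7,3,-,-]
Step 4: ref 1 -> FAULT, frames=[7,3,1,-]
Step 5: ref 5 -> FAULT, frames=[7,3,1,5]
Step 6: ref 6 -> FAULT, evict 7, frames=[6,3,1,5]
At step 6: evicted page 7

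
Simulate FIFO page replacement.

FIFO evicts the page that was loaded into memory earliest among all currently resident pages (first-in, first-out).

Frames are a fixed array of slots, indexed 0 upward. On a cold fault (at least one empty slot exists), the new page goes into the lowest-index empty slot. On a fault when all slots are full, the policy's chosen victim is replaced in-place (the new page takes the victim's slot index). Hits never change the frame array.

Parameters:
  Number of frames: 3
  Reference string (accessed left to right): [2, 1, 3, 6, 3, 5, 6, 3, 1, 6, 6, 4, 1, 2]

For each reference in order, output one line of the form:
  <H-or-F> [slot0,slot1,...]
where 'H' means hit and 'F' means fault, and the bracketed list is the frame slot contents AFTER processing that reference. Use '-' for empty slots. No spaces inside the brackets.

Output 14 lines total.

F [2,-,-]
F [2,1,-]
F [2,1,3]
F [6,1,3]
H [6,1,3]
F [6,5,3]
H [6,5,3]
H [6,5,3]
F [6,5,1]
H [6,5,1]
H [6,5,1]
F [4,5,1]
H [4,5,1]
F [4,2,1]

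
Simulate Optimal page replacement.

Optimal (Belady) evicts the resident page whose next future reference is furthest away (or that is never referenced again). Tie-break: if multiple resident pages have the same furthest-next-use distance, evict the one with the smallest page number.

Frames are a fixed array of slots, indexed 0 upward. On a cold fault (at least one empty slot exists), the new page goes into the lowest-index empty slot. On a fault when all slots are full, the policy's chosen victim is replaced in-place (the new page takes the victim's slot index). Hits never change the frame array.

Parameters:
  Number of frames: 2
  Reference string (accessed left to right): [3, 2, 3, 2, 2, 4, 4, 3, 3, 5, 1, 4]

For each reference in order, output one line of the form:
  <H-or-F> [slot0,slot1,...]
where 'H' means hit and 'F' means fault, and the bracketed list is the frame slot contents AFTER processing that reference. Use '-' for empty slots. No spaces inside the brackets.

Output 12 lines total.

F [3,-]
F [3,2]
H [3,2]
H [3,2]
H [3,2]
F [3,4]
H [3,4]
H [3,4]
H [3,4]
F [5,4]
F [1,4]
H [1,4]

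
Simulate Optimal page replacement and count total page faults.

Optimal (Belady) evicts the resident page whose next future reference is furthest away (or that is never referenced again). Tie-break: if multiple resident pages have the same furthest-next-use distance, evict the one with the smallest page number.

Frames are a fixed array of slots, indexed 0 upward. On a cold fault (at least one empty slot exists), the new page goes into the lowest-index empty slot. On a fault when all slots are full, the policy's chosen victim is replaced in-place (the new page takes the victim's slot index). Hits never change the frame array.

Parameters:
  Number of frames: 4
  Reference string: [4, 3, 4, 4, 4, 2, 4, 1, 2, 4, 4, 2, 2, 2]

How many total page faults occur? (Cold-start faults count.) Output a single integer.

Answer: 4

Derivation:
Step 0: ref 4 → FAULT, frames=[4,-,-,-]
Step 1: ref 3 → FAULT, frames=[4,3,-,-]
Step 2: ref 4 → HIT, frames=[4,3,-,-]
Step 3: ref 4 → HIT, frames=[4,3,-,-]
Step 4: ref 4 → HIT, frames=[4,3,-,-]
Step 5: ref 2 → FAULT, frames=[4,3,2,-]
Step 6: ref 4 → HIT, frames=[4,3,2,-]
Step 7: ref 1 → FAULT, frames=[4,3,2,1]
Step 8: ref 2 → HIT, frames=[4,3,2,1]
Step 9: ref 4 → HIT, frames=[4,3,2,1]
Step 10: ref 4 → HIT, frames=[4,3,2,1]
Step 11: ref 2 → HIT, frames=[4,3,2,1]
Step 12: ref 2 → HIT, frames=[4,3,2,1]
Step 13: ref 2 → HIT, frames=[4,3,2,1]
Total faults: 4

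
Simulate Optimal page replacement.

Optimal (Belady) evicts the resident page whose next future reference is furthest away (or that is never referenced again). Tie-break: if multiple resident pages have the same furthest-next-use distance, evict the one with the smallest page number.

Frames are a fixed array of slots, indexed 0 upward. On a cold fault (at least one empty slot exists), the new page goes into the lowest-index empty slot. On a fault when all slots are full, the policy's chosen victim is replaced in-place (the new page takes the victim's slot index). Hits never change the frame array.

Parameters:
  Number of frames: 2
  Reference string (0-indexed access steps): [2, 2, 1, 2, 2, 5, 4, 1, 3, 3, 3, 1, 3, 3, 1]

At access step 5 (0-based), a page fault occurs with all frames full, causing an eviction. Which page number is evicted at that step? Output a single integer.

Answer: 2

Derivation:
Step 0: ref 2 -> FAULT, frames=[2,-]
Step 1: ref 2 -> HIT, frames=[2,-]
Step 2: ref 1 -> FAULT, frames=[2,1]
Step 3: ref 2 -> HIT, frames=[2,1]
Step 4: ref 2 -> HIT, frames=[2,1]
Step 5: ref 5 -> FAULT, evict 2, frames=[5,1]
At step 5: evicted page 2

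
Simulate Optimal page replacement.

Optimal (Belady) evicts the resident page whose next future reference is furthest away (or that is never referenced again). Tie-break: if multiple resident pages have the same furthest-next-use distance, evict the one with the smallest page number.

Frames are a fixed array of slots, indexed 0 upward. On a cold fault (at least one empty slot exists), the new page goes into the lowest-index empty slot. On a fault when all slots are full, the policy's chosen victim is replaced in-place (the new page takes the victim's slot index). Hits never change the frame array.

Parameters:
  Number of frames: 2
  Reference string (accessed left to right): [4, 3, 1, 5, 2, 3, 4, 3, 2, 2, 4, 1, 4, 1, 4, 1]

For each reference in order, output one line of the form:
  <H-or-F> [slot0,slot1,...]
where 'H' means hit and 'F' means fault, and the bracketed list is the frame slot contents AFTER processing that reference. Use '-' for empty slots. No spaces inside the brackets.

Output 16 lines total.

F [4,-]
F [4,3]
F [1,3]
F [5,3]
F [2,3]
H [2,3]
F [4,3]
H [4,3]
F [4,2]
H [4,2]
H [4,2]
F [4,1]
H [4,1]
H [4,1]
H [4,1]
H [4,1]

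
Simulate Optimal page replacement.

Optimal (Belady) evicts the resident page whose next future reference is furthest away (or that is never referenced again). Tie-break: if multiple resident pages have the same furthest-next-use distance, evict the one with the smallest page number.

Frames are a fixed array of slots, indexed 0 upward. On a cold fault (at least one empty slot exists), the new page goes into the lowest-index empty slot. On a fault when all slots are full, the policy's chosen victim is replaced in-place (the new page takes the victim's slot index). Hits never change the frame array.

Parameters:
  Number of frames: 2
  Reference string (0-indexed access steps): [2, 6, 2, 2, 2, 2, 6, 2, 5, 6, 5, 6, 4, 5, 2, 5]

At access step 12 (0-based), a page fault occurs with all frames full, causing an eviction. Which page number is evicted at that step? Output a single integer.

Answer: 6

Derivation:
Step 0: ref 2 -> FAULT, frames=[2,-]
Step 1: ref 6 -> FAULT, frames=[2,6]
Step 2: ref 2 -> HIT, frames=[2,6]
Step 3: ref 2 -> HIT, frames=[2,6]
Step 4: ref 2 -> HIT, frames=[2,6]
Step 5: ref 2 -> HIT, frames=[2,6]
Step 6: ref 6 -> HIT, frames=[2,6]
Step 7: ref 2 -> HIT, frames=[2,6]
Step 8: ref 5 -> FAULT, evict 2, frames=[5,6]
Step 9: ref 6 -> HIT, frames=[5,6]
Step 10: ref 5 -> HIT, frames=[5,6]
Step 11: ref 6 -> HIT, frames=[5,6]
Step 12: ref 4 -> FAULT, evict 6, frames=[5,4]
At step 12: evicted page 6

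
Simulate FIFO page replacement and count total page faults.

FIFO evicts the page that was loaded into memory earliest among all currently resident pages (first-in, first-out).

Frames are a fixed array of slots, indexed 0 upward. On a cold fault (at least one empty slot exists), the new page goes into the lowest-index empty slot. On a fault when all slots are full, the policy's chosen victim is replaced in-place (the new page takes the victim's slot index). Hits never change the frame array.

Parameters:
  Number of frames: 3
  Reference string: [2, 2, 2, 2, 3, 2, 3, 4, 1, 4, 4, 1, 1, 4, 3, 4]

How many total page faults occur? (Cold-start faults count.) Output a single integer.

Step 0: ref 2 → FAULT, frames=[2,-,-]
Step 1: ref 2 → HIT, frames=[2,-,-]
Step 2: ref 2 → HIT, frames=[2,-,-]
Step 3: ref 2 → HIT, frames=[2,-,-]
Step 4: ref 3 → FAULT, frames=[2,3,-]
Step 5: ref 2 → HIT, frames=[2,3,-]
Step 6: ref 3 → HIT, frames=[2,3,-]
Step 7: ref 4 → FAULT, frames=[2,3,4]
Step 8: ref 1 → FAULT (evict 2), frames=[1,3,4]
Step 9: ref 4 → HIT, frames=[1,3,4]
Step 10: ref 4 → HIT, frames=[1,3,4]
Step 11: ref 1 → HIT, frames=[1,3,4]
Step 12: ref 1 → HIT, frames=[1,3,4]
Step 13: ref 4 → HIT, frames=[1,3,4]
Step 14: ref 3 → HIT, frames=[1,3,4]
Step 15: ref 4 → HIT, frames=[1,3,4]
Total faults: 4

Answer: 4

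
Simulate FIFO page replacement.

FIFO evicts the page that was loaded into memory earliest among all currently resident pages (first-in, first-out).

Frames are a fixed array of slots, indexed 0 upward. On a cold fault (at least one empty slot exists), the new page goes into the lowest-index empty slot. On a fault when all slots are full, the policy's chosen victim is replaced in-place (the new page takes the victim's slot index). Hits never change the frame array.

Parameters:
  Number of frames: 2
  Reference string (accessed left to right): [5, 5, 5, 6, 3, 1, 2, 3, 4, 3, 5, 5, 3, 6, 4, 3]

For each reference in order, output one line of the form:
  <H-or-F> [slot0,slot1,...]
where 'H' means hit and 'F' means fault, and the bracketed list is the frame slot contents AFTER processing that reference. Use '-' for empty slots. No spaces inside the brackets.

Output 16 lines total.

F [5,-]
H [5,-]
H [5,-]
F [5,6]
F [3,6]
F [3,1]
F [2,1]
F [2,3]
F [4,3]
H [4,3]
F [4,5]
H [4,5]
F [3,5]
F [3,6]
F [4,6]
F [4,3]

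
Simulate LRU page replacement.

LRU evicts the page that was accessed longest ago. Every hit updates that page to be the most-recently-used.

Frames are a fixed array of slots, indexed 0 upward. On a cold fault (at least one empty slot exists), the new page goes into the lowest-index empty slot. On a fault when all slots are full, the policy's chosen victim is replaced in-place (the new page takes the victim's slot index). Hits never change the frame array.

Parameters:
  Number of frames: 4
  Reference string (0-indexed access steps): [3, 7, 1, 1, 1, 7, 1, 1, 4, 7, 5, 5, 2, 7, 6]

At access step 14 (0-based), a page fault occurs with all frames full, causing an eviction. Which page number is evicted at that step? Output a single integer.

Step 0: ref 3 -> FAULT, frames=[3,-,-,-]
Step 1: ref 7 -> FAULT, frames=[3,7,-,-]
Step 2: ref 1 -> FAULT, frames=[3,7,1,-]
Step 3: ref 1 -> HIT, frames=[3,7,1,-]
Step 4: ref 1 -> HIT, frames=[3,7,1,-]
Step 5: ref 7 -> HIT, frames=[3,7,1,-]
Step 6: ref 1 -> HIT, frames=[3,7,1,-]
Step 7: ref 1 -> HIT, frames=[3,7,1,-]
Step 8: ref 4 -> FAULT, frames=[3,7,1,4]
Step 9: ref 7 -> HIT, frames=[3,7,1,4]
Step 10: ref 5 -> FAULT, evict 3, frames=[5,7,1,4]
Step 11: ref 5 -> HIT, frames=[5,7,1,4]
Step 12: ref 2 -> FAULT, evict 1, frames=[5,7,2,4]
Step 13: ref 7 -> HIT, frames=[5,7,2,4]
Step 14: ref 6 -> FAULT, evict 4, frames=[5,7,2,6]
At step 14: evicted page 4

Answer: 4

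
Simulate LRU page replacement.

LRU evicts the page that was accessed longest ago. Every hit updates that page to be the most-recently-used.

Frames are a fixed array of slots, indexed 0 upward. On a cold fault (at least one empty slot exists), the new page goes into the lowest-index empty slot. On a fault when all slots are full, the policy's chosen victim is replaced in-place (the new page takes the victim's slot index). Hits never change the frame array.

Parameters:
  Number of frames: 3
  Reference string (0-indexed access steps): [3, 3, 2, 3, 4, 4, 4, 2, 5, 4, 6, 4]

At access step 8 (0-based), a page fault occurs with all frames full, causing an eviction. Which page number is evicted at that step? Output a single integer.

Step 0: ref 3 -> FAULT, frames=[3,-,-]
Step 1: ref 3 -> HIT, frames=[3,-,-]
Step 2: ref 2 -> FAULT, frames=[3,2,-]
Step 3: ref 3 -> HIT, frames=[3,2,-]
Step 4: ref 4 -> FAULT, frames=[3,2,4]
Step 5: ref 4 -> HIT, frames=[3,2,4]
Step 6: ref 4 -> HIT, frames=[3,2,4]
Step 7: ref 2 -> HIT, frames=[3,2,4]
Step 8: ref 5 -> FAULT, evict 3, frames=[5,2,4]
At step 8: evicted page 3

Answer: 3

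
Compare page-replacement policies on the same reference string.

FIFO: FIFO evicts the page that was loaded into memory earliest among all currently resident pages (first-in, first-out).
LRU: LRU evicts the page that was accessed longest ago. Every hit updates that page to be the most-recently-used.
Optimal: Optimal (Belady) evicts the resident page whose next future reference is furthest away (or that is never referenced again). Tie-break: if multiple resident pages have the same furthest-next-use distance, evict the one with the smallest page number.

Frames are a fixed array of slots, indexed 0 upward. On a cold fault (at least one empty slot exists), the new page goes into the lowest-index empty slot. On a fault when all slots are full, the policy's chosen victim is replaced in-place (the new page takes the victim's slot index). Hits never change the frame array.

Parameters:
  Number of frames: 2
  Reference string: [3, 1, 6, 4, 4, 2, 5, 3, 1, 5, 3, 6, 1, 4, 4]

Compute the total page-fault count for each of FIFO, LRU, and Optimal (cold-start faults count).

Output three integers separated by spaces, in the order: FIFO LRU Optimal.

Answer: 13 13 10

Derivation:
--- FIFO ---
  step 0: ref 3 -> FAULT, frames=[3,-] (faults so far: 1)
  step 1: ref 1 -> FAULT, frames=[3,1] (faults so far: 2)
  step 2: ref 6 -> FAULT, evict 3, frames=[6,1] (faults so far: 3)
  step 3: ref 4 -> FAULT, evict 1, frames=[6,4] (faults so far: 4)
  step 4: ref 4 -> HIT, frames=[6,4] (faults so far: 4)
  step 5: ref 2 -> FAULT, evict 6, frames=[2,4] (faults so far: 5)
  step 6: ref 5 -> FAULT, evict 4, frames=[2,5] (faults so far: 6)
  step 7: ref 3 -> FAULT, evict 2, frames=[3,5] (faults so far: 7)
  step 8: ref 1 -> FAULT, evict 5, frames=[3,1] (faults so far: 8)
  step 9: ref 5 -> FAULT, evict 3, frames=[5,1] (faults so far: 9)
  step 10: ref 3 -> FAULT, evict 1, frames=[5,3] (faults so far: 10)
  step 11: ref 6 -> FAULT, evict 5, frames=[6,3] (faults so far: 11)
  step 12: ref 1 -> FAULT, evict 3, frames=[6,1] (faults so far: 12)
  step 13: ref 4 -> FAULT, evict 6, frames=[4,1] (faults so far: 13)
  step 14: ref 4 -> HIT, frames=[4,1] (faults so far: 13)
  FIFO total faults: 13
--- LRU ---
  step 0: ref 3 -> FAULT, frames=[3,-] (faults so far: 1)
  step 1: ref 1 -> FAULT, frames=[3,1] (faults so far: 2)
  step 2: ref 6 -> FAULT, evict 3, frames=[6,1] (faults so far: 3)
  step 3: ref 4 -> FAULT, evict 1, frames=[6,4] (faults so far: 4)
  step 4: ref 4 -> HIT, frames=[6,4] (faults so far: 4)
  step 5: ref 2 -> FAULT, evict 6, frames=[2,4] (faults so far: 5)
  step 6: ref 5 -> FAULT, evict 4, frames=[2,5] (faults so far: 6)
  step 7: ref 3 -> FAULT, evict 2, frames=[3,5] (faults so far: 7)
  step 8: ref 1 -> FAULT, evict 5, frames=[3,1] (faults so far: 8)
  step 9: ref 5 -> FAULT, evict 3, frames=[5,1] (faults so far: 9)
  step 10: ref 3 -> FAULT, evict 1, frames=[5,3] (faults so far: 10)
  step 11: ref 6 -> FAULT, evict 5, frames=[6,3] (faults so far: 11)
  step 12: ref 1 -> FAULT, evict 3, frames=[6,1] (faults so far: 12)
  step 13: ref 4 -> FAULT, evict 6, frames=[4,1] (faults so far: 13)
  step 14: ref 4 -> HIT, frames=[4,1] (faults so far: 13)
  LRU total faults: 13
--- Optimal ---
  step 0: ref 3 -> FAULT, frames=[3,-] (faults so far: 1)
  step 1: ref 1 -> FAULT, frames=[3,1] (faults so far: 2)
  step 2: ref 6 -> FAULT, evict 1, frames=[3,6] (faults so far: 3)
  step 3: ref 4 -> FAULT, evict 6, frames=[3,4] (faults so far: 4)
  step 4: ref 4 -> HIT, frames=[3,4] (faults so far: 4)
  step 5: ref 2 -> FAULT, evict 4, frames=[3,2] (faults so far: 5)
  step 6: ref 5 -> FAULT, evict 2, frames=[3,5] (faults so far: 6)
  step 7: ref 3 -> HIT, frames=[3,5] (faults so far: 6)
  step 8: ref 1 -> FAULT, evict 3, frames=[1,5] (faults so far: 7)
  step 9: ref 5 -> HIT, frames=[1,5] (faults so far: 7)
  step 10: ref 3 -> FAULT, evict 5, frames=[1,3] (faults so far: 8)
  step 11: ref 6 -> FAULT, evict 3, frames=[1,6] (faults so far: 9)
  step 12: ref 1 -> HIT, frames=[1,6] (faults so far: 9)
  step 13: ref 4 -> FAULT, evict 1, frames=[4,6] (faults so far: 10)
  step 14: ref 4 -> HIT, frames=[4,6] (faults so far: 10)
  Optimal total faults: 10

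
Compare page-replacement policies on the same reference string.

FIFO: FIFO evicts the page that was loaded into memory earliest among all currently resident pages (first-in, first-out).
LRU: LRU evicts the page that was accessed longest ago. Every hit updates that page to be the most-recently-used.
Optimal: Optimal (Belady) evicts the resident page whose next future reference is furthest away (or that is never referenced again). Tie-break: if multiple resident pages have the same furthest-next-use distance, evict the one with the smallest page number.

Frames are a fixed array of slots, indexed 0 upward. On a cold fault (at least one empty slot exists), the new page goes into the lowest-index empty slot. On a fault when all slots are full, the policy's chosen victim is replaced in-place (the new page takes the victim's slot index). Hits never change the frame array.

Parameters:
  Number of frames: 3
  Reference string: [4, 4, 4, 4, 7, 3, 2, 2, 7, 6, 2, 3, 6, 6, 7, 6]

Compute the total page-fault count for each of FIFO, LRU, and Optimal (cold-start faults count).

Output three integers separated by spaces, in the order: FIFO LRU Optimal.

Answer: 6 7 6

Derivation:
--- FIFO ---
  step 0: ref 4 -> FAULT, frames=[4,-,-] (faults so far: 1)
  step 1: ref 4 -> HIT, frames=[4,-,-] (faults so far: 1)
  step 2: ref 4 -> HIT, frames=[4,-,-] (faults so far: 1)
  step 3: ref 4 -> HIT, frames=[4,-,-] (faults so far: 1)
  step 4: ref 7 -> FAULT, frames=[4,7,-] (faults so far: 2)
  step 5: ref 3 -> FAULT, frames=[4,7,3] (faults so far: 3)
  step 6: ref 2 -> FAULT, evict 4, frames=[2,7,3] (faults so far: 4)
  step 7: ref 2 -> HIT, frames=[2,7,3] (faults so far: 4)
  step 8: ref 7 -> HIT, frames=[2,7,3] (faults so far: 4)
  step 9: ref 6 -> FAULT, evict 7, frames=[2,6,3] (faults so far: 5)
  step 10: ref 2 -> HIT, frames=[2,6,3] (faults so far: 5)
  step 11: ref 3 -> HIT, frames=[2,6,3] (faults so far: 5)
  step 12: ref 6 -> HIT, frames=[2,6,3] (faults so far: 5)
  step 13: ref 6 -> HIT, frames=[2,6,3] (faults so far: 5)
  step 14: ref 7 -> FAULT, evict 3, frames=[2,6,7] (faults so far: 6)
  step 15: ref 6 -> HIT, frames=[2,6,7] (faults so far: 6)
  FIFO total faults: 6
--- LRU ---
  step 0: ref 4 -> FAULT, frames=[4,-,-] (faults so far: 1)
  step 1: ref 4 -> HIT, frames=[4,-,-] (faults so far: 1)
  step 2: ref 4 -> HIT, frames=[4,-,-] (faults so far: 1)
  step 3: ref 4 -> HIT, frames=[4,-,-] (faults so far: 1)
  step 4: ref 7 -> FAULT, frames=[4,7,-] (faults so far: 2)
  step 5: ref 3 -> FAULT, frames=[4,7,3] (faults so far: 3)
  step 6: ref 2 -> FAULT, evict 4, frames=[2,7,3] (faults so far: 4)
  step 7: ref 2 -> HIT, frames=[2,7,3] (faults so far: 4)
  step 8: ref 7 -> HIT, frames=[2,7,3] (faults so far: 4)
  step 9: ref 6 -> FAULT, evict 3, frames=[2,7,6] (faults so far: 5)
  step 10: ref 2 -> HIT, frames=[2,7,6] (faults so far: 5)
  step 11: ref 3 -> FAULT, evict 7, frames=[2,3,6] (faults so far: 6)
  step 12: ref 6 -> HIT, frames=[2,3,6] (faults so far: 6)
  step 13: ref 6 -> HIT, frames=[2,3,6] (faults so far: 6)
  step 14: ref 7 -> FAULT, evict 2, frames=[7,3,6] (faults so far: 7)
  step 15: ref 6 -> HIT, frames=[7,3,6] (faults so far: 7)
  LRU total faults: 7
--- Optimal ---
  step 0: ref 4 -> FAULT, frames=[4,-,-] (faults so far: 1)
  step 1: ref 4 -> HIT, frames=[4,-,-] (faults so far: 1)
  step 2: ref 4 -> HIT, frames=[4,-,-] (faults so far: 1)
  step 3: ref 4 -> HIT, frames=[4,-,-] (faults so far: 1)
  step 4: ref 7 -> FAULT, frames=[4,7,-] (faults so far: 2)
  step 5: ref 3 -> FAULT, frames=[4,7,3] (faults so far: 3)
  step 6: ref 2 -> FAULT, evict 4, frames=[2,7,3] (faults so far: 4)
  step 7: ref 2 -> HIT, frames=[2,7,3] (faults so far: 4)
  step 8: ref 7 -> HIT, frames=[2,7,3] (faults so far: 4)
  step 9: ref 6 -> FAULT, evict 7, frames=[2,6,3] (faults so far: 5)
  step 10: ref 2 -> HIT, frames=[2,6,3] (faults so far: 5)
  step 11: ref 3 -> HIT, frames=[2,6,3] (faults so far: 5)
  step 12: ref 6 -> HIT, frames=[2,6,3] (faults so far: 5)
  step 13: ref 6 -> HIT, frames=[2,6,3] (faults so far: 5)
  step 14: ref 7 -> FAULT, evict 2, frames=[7,6,3] (faults so far: 6)
  step 15: ref 6 -> HIT, frames=[7,6,3] (faults so far: 6)
  Optimal total faults: 6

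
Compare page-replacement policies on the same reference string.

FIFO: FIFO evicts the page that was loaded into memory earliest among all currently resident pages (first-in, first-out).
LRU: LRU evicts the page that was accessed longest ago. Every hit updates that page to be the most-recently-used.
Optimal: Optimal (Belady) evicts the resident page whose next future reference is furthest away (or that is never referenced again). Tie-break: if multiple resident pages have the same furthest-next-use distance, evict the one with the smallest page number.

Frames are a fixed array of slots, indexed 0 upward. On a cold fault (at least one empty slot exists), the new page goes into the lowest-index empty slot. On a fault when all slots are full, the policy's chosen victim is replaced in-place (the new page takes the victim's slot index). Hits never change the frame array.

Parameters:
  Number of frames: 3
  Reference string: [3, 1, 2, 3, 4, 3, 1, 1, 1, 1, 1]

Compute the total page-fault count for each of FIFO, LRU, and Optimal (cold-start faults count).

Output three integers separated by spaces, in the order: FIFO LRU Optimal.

--- FIFO ---
  step 0: ref 3 -> FAULT, frames=[3,-,-] (faults so far: 1)
  step 1: ref 1 -> FAULT, frames=[3,1,-] (faults so far: 2)
  step 2: ref 2 -> FAULT, frames=[3,1,2] (faults so far: 3)
  step 3: ref 3 -> HIT, frames=[3,1,2] (faults so far: 3)
  step 4: ref 4 -> FAULT, evict 3, frames=[4,1,2] (faults so far: 4)
  step 5: ref 3 -> FAULT, evict 1, frames=[4,3,2] (faults so far: 5)
  step 6: ref 1 -> FAULT, evict 2, frames=[4,3,1] (faults so far: 6)
  step 7: ref 1 -> HIT, frames=[4,3,1] (faults so far: 6)
  step 8: ref 1 -> HIT, frames=[4,3,1] (faults so far: 6)
  step 9: ref 1 -> HIT, frames=[4,3,1] (faults so far: 6)
  step 10: ref 1 -> HIT, frames=[4,3,1] (faults so far: 6)
  FIFO total faults: 6
--- LRU ---
  step 0: ref 3 -> FAULT, frames=[3,-,-] (faults so far: 1)
  step 1: ref 1 -> FAULT, frames=[3,1,-] (faults so far: 2)
  step 2: ref 2 -> FAULT, frames=[3,1,2] (faults so far: 3)
  step 3: ref 3 -> HIT, frames=[3,1,2] (faults so far: 3)
  step 4: ref 4 -> FAULT, evict 1, frames=[3,4,2] (faults so far: 4)
  step 5: ref 3 -> HIT, frames=[3,4,2] (faults so far: 4)
  step 6: ref 1 -> FAULT, evict 2, frames=[3,4,1] (faults so far: 5)
  step 7: ref 1 -> HIT, frames=[3,4,1] (faults so far: 5)
  step 8: ref 1 -> HIT, frames=[3,4,1] (faults so far: 5)
  step 9: ref 1 -> HIT, frames=[3,4,1] (faults so far: 5)
  step 10: ref 1 -> HIT, frames=[3,4,1] (faults so far: 5)
  LRU total faults: 5
--- Optimal ---
  step 0: ref 3 -> FAULT, frames=[3,-,-] (faults so far: 1)
  step 1: ref 1 -> FAULT, frames=[3,1,-] (faults so far: 2)
  step 2: ref 2 -> FAULT, frames=[3,1,2] (faults so far: 3)
  step 3: ref 3 -> HIT, frames=[3,1,2] (faults so far: 3)
  step 4: ref 4 -> FAULT, evict 2, frames=[3,1,4] (faults so far: 4)
  step 5: ref 3 -> HIT, frames=[3,1,4] (faults so far: 4)
  step 6: ref 1 -> HIT, frames=[3,1,4] (faults so far: 4)
  step 7: ref 1 -> HIT, frames=[3,1,4] (faults so far: 4)
  step 8: ref 1 -> HIT, frames=[3,1,4] (faults so far: 4)
  step 9: ref 1 -> HIT, frames=[3,1,4] (faults so far: 4)
  step 10: ref 1 -> HIT, frames=[3,1,4] (faults so far: 4)
  Optimal total faults: 4

Answer: 6 5 4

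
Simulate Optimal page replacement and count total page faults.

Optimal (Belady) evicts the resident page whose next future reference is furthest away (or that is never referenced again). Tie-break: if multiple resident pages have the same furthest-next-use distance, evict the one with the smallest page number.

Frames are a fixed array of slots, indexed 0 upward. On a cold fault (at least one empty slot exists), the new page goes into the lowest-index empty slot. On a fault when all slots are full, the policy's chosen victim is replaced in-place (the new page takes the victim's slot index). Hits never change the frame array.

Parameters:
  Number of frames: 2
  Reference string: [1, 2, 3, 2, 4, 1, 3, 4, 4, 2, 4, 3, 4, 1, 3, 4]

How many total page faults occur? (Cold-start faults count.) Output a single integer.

Step 0: ref 1 → FAULT, frames=[1,-]
Step 1: ref 2 → FAULT, frames=[1,2]
Step 2: ref 3 → FAULT (evict 1), frames=[3,2]
Step 3: ref 2 → HIT, frames=[3,2]
Step 4: ref 4 → FAULT (evict 2), frames=[3,4]
Step 5: ref 1 → FAULT (evict 4), frames=[3,1]
Step 6: ref 3 → HIT, frames=[3,1]
Step 7: ref 4 → FAULT (evict 1), frames=[3,4]
Step 8: ref 4 → HIT, frames=[3,4]
Step 9: ref 2 → FAULT (evict 3), frames=[2,4]
Step 10: ref 4 → HIT, frames=[2,4]
Step 11: ref 3 → FAULT (evict 2), frames=[3,4]
Step 12: ref 4 → HIT, frames=[3,4]
Step 13: ref 1 → FAULT (evict 4), frames=[3,1]
Step 14: ref 3 → HIT, frames=[3,1]
Step 15: ref 4 → FAULT (evict 1), frames=[3,4]
Total faults: 10

Answer: 10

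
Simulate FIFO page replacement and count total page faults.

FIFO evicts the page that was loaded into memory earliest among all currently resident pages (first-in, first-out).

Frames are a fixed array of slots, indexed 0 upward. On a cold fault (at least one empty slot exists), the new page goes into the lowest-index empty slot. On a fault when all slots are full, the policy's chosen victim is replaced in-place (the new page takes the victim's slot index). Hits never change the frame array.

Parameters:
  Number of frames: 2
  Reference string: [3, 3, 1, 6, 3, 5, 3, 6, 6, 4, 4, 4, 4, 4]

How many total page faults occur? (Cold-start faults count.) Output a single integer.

Step 0: ref 3 → FAULT, frames=[3,-]
Step 1: ref 3 → HIT, frames=[3,-]
Step 2: ref 1 → FAULT, frames=[3,1]
Step 3: ref 6 → FAULT (evict 3), frames=[6,1]
Step 4: ref 3 → FAULT (evict 1), frames=[6,3]
Step 5: ref 5 → FAULT (evict 6), frames=[5,3]
Step 6: ref 3 → HIT, frames=[5,3]
Step 7: ref 6 → FAULT (evict 3), frames=[5,6]
Step 8: ref 6 → HIT, frames=[5,6]
Step 9: ref 4 → FAULT (evict 5), frames=[4,6]
Step 10: ref 4 → HIT, frames=[4,6]
Step 11: ref 4 → HIT, frames=[4,6]
Step 12: ref 4 → HIT, frames=[4,6]
Step 13: ref 4 → HIT, frames=[4,6]
Total faults: 7

Answer: 7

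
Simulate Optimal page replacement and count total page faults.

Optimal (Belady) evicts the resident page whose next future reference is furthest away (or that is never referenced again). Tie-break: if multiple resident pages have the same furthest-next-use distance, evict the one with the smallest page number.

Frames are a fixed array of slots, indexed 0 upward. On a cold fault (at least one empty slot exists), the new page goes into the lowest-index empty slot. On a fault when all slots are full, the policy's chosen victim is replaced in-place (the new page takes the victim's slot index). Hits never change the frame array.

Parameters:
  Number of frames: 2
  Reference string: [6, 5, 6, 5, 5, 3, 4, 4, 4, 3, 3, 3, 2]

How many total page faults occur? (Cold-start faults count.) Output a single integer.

Step 0: ref 6 → FAULT, frames=[6,-]
Step 1: ref 5 → FAULT, frames=[6,5]
Step 2: ref 6 → HIT, frames=[6,5]
Step 3: ref 5 → HIT, frames=[6,5]
Step 4: ref 5 → HIT, frames=[6,5]
Step 5: ref 3 → FAULT (evict 5), frames=[6,3]
Step 6: ref 4 → FAULT (evict 6), frames=[4,3]
Step 7: ref 4 → HIT, frames=[4,3]
Step 8: ref 4 → HIT, frames=[4,3]
Step 9: ref 3 → HIT, frames=[4,3]
Step 10: ref 3 → HIT, frames=[4,3]
Step 11: ref 3 → HIT, frames=[4,3]
Step 12: ref 2 → FAULT (evict 3), frames=[4,2]
Total faults: 5

Answer: 5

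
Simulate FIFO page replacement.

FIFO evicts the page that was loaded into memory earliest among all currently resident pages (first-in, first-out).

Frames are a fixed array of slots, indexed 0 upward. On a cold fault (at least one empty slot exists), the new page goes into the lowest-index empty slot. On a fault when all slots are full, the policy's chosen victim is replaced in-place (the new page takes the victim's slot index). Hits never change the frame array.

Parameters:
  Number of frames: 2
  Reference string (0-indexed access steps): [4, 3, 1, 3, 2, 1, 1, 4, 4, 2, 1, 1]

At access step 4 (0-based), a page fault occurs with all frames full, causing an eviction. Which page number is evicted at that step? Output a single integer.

Step 0: ref 4 -> FAULT, frames=[4,-]
Step 1: ref 3 -> FAULT, frames=[4,3]
Step 2: ref 1 -> FAULT, evict 4, frames=[1,3]
Step 3: ref 3 -> HIT, frames=[1,3]
Step 4: ref 2 -> FAULT, evict 3, frames=[1,2]
At step 4: evicted page 3

Answer: 3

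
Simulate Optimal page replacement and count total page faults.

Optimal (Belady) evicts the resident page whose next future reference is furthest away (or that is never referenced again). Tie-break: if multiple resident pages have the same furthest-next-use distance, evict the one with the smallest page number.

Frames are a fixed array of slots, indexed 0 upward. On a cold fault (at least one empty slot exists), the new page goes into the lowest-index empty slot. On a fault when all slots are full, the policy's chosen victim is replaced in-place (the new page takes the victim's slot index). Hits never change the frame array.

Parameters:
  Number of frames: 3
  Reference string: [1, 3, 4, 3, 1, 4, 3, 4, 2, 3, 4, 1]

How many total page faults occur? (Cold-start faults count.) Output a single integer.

Answer: 5

Derivation:
Step 0: ref 1 → FAULT, frames=[1,-,-]
Step 1: ref 3 → FAULT, frames=[1,3,-]
Step 2: ref 4 → FAULT, frames=[1,3,4]
Step 3: ref 3 → HIT, frames=[1,3,4]
Step 4: ref 1 → HIT, frames=[1,3,4]
Step 5: ref 4 → HIT, frames=[1,3,4]
Step 6: ref 3 → HIT, frames=[1,3,4]
Step 7: ref 4 → HIT, frames=[1,3,4]
Step 8: ref 2 → FAULT (evict 1), frames=[2,3,4]
Step 9: ref 3 → HIT, frames=[2,3,4]
Step 10: ref 4 → HIT, frames=[2,3,4]
Step 11: ref 1 → FAULT (evict 2), frames=[1,3,4]
Total faults: 5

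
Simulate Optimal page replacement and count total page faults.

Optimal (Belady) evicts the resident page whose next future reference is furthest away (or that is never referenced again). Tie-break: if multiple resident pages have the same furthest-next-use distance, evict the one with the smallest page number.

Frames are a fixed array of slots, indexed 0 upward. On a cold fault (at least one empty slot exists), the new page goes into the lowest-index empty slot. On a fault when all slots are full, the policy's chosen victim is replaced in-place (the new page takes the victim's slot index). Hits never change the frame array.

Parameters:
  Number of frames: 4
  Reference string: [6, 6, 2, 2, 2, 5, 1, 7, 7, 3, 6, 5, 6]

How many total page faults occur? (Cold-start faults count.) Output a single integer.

Answer: 6

Derivation:
Step 0: ref 6 → FAULT, frames=[6,-,-,-]
Step 1: ref 6 → HIT, frames=[6,-,-,-]
Step 2: ref 2 → FAULT, frames=[6,2,-,-]
Step 3: ref 2 → HIT, frames=[6,2,-,-]
Step 4: ref 2 → HIT, frames=[6,2,-,-]
Step 5: ref 5 → FAULT, frames=[6,2,5,-]
Step 6: ref 1 → FAULT, frames=[6,2,5,1]
Step 7: ref 7 → FAULT (evict 1), frames=[6,2,5,7]
Step 8: ref 7 → HIT, frames=[6,2,5,7]
Step 9: ref 3 → FAULT (evict 2), frames=[6,3,5,7]
Step 10: ref 6 → HIT, frames=[6,3,5,7]
Step 11: ref 5 → HIT, frames=[6,3,5,7]
Step 12: ref 6 → HIT, frames=[6,3,5,7]
Total faults: 6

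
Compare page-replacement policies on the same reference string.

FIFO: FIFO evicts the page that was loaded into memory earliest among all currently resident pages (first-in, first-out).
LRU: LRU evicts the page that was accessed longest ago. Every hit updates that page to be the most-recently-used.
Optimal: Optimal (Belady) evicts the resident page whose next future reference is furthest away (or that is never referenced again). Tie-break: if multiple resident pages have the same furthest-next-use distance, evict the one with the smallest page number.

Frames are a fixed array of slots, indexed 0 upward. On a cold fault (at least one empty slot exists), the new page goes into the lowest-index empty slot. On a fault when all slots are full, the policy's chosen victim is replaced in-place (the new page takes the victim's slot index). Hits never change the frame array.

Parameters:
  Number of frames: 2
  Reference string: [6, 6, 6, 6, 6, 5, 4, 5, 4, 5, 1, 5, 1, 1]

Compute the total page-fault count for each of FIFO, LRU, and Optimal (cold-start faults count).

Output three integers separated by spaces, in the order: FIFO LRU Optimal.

--- FIFO ---
  step 0: ref 6 -> FAULT, frames=[6,-] (faults so far: 1)
  step 1: ref 6 -> HIT, frames=[6,-] (faults so far: 1)
  step 2: ref 6 -> HIT, frames=[6,-] (faults so far: 1)
  step 3: ref 6 -> HIT, frames=[6,-] (faults so far: 1)
  step 4: ref 6 -> HIT, frames=[6,-] (faults so far: 1)
  step 5: ref 5 -> FAULT, frames=[6,5] (faults so far: 2)
  step 6: ref 4 -> FAULT, evict 6, frames=[4,5] (faults so far: 3)
  step 7: ref 5 -> HIT, frames=[4,5] (faults so far: 3)
  step 8: ref 4 -> HIT, frames=[4,5] (faults so far: 3)
  step 9: ref 5 -> HIT, frames=[4,5] (faults so far: 3)
  step 10: ref 1 -> FAULT, evict 5, frames=[4,1] (faults so far: 4)
  step 11: ref 5 -> FAULT, evict 4, frames=[5,1] (faults so far: 5)
  step 12: ref 1 -> HIT, frames=[5,1] (faults so far: 5)
  step 13: ref 1 -> HIT, frames=[5,1] (faults so far: 5)
  FIFO total faults: 5
--- LRU ---
  step 0: ref 6 -> FAULT, frames=[6,-] (faults so far: 1)
  step 1: ref 6 -> HIT, frames=[6,-] (faults so far: 1)
  step 2: ref 6 -> HIT, frames=[6,-] (faults so far: 1)
  step 3: ref 6 -> HIT, frames=[6,-] (faults so far: 1)
  step 4: ref 6 -> HIT, frames=[6,-] (faults so far: 1)
  step 5: ref 5 -> FAULT, frames=[6,5] (faults so far: 2)
  step 6: ref 4 -> FAULT, evict 6, frames=[4,5] (faults so far: 3)
  step 7: ref 5 -> HIT, frames=[4,5] (faults so far: 3)
  step 8: ref 4 -> HIT, frames=[4,5] (faults so far: 3)
  step 9: ref 5 -> HIT, frames=[4,5] (faults so far: 3)
  step 10: ref 1 -> FAULT, evict 4, frames=[1,5] (faults so far: 4)
  step 11: ref 5 -> HIT, frames=[1,5] (faults so far: 4)
  step 12: ref 1 -> HIT, frames=[1,5] (faults so far: 4)
  step 13: ref 1 -> HIT, frames=[1,5] (faults so far: 4)
  LRU total faults: 4
--- Optimal ---
  step 0: ref 6 -> FAULT, frames=[6,-] (faults so far: 1)
  step 1: ref 6 -> HIT, frames=[6,-] (faults so far: 1)
  step 2: ref 6 -> HIT, frames=[6,-] (faults so far: 1)
  step 3: ref 6 -> HIT, frames=[6,-] (faults so far: 1)
  step 4: ref 6 -> HIT, frames=[6,-] (faults so far: 1)
  step 5: ref 5 -> FAULT, frames=[6,5] (faults so far: 2)
  step 6: ref 4 -> FAULT, evict 6, frames=[4,5] (faults so far: 3)
  step 7: ref 5 -> HIT, frames=[4,5] (faults so far: 3)
  step 8: ref 4 -> HIT, frames=[4,5] (faults so far: 3)
  step 9: ref 5 -> HIT, frames=[4,5] (faults so far: 3)
  step 10: ref 1 -> FAULT, evict 4, frames=[1,5] (faults so far: 4)
  step 11: ref 5 -> HIT, frames=[1,5] (faults so far: 4)
  step 12: ref 1 -> HIT, frames=[1,5] (faults so far: 4)
  step 13: ref 1 -> HIT, frames=[1,5] (faults so far: 4)
  Optimal total faults: 4

Answer: 5 4 4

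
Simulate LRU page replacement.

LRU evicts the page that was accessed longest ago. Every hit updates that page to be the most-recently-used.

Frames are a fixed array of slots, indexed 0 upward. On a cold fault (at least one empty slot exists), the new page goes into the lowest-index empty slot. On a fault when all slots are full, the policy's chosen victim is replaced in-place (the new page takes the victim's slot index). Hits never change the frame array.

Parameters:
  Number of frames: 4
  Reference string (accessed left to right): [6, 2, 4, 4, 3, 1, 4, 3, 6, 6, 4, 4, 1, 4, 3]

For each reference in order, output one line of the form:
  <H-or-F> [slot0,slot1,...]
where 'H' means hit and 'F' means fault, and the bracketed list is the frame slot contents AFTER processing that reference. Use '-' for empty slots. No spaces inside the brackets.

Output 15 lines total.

F [6,-,-,-]
F [6,2,-,-]
F [6,2,4,-]
H [6,2,4,-]
F [6,2,4,3]
F [1,2,4,3]
H [1,2,4,3]
H [1,2,4,3]
F [1,6,4,3]
H [1,6,4,3]
H [1,6,4,3]
H [1,6,4,3]
H [1,6,4,3]
H [1,6,4,3]
H [1,6,4,3]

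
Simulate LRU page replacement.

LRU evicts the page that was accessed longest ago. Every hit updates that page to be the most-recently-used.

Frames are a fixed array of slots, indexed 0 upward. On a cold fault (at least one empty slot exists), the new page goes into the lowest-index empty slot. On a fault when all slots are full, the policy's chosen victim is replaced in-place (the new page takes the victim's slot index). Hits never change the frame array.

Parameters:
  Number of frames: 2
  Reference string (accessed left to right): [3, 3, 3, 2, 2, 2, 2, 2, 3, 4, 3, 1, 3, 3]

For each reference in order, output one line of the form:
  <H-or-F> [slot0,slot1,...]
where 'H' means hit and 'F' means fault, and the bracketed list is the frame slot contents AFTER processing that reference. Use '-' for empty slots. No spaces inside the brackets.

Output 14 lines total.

F [3,-]
H [3,-]
H [3,-]
F [3,2]
H [3,2]
H [3,2]
H [3,2]
H [3,2]
H [3,2]
F [3,4]
H [3,4]
F [3,1]
H [3,1]
H [3,1]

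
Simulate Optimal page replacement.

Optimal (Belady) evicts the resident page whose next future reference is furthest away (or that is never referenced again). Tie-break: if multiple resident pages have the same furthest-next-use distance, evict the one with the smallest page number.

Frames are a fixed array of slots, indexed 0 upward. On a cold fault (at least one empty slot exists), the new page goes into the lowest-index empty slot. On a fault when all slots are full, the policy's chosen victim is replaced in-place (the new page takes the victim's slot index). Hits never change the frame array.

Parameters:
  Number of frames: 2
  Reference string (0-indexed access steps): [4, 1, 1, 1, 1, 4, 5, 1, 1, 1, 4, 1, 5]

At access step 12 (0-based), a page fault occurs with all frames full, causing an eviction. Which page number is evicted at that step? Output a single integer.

Step 0: ref 4 -> FAULT, frames=[4,-]
Step 1: ref 1 -> FAULT, frames=[4,1]
Step 2: ref 1 -> HIT, frames=[4,1]
Step 3: ref 1 -> HIT, frames=[4,1]
Step 4: ref 1 -> HIT, frames=[4,1]
Step 5: ref 4 -> HIT, frames=[4,1]
Step 6: ref 5 -> FAULT, evict 4, frames=[5,1]
Step 7: ref 1 -> HIT, frames=[5,1]
Step 8: ref 1 -> HIT, frames=[5,1]
Step 9: ref 1 -> HIT, frames=[5,1]
Step 10: ref 4 -> FAULT, evict 5, frames=[4,1]
Step 11: ref 1 -> HIT, frames=[4,1]
Step 12: ref 5 -> FAULT, evict 1, frames=[4,5]
At step 12: evicted page 1

Answer: 1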